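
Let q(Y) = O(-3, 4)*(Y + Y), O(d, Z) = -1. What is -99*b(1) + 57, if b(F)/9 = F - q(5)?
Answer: -9744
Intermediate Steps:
q(Y) = -2*Y (q(Y) = -(Y + Y) = -2*Y)
b(F) = 90 + 9*F (b(F) = 9*(F - (-2)*5) = 9*(F - 1*(-10)) = 9*(F + 10) = 9*(10 + F) = 90 + 9*F)
-99*b(1) + 57 = -99*(90 + 9*1) + 57 = -99*(90 + 9) + 57 = -99*99 + 57 = -9801 + 57 = -9744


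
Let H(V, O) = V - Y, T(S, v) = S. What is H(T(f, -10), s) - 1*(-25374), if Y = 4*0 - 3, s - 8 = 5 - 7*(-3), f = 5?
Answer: 25382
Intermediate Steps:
s = 34 (s = 8 + (5 - 7*(-3)) = 8 + (5 + 21) = 8 + 26 = 34)
Y = -3 (Y = 0 - 3 = -3)
H(V, O) = 3 + V (H(V, O) = V - 1*(-3) = V + 3 = 3 + V)
H(T(f, -10), s) - 1*(-25374) = (3 + 5) - 1*(-25374) = 8 + 25374 = 25382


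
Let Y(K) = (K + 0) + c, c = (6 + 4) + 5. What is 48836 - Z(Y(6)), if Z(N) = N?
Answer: 48815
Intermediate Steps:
c = 15 (c = 10 + 5 = 15)
Y(K) = 15 + K (Y(K) = (K + 0) + 15 = K + 15 = 15 + K)
48836 - Z(Y(6)) = 48836 - (15 + 6) = 48836 - 1*21 = 48836 - 21 = 48815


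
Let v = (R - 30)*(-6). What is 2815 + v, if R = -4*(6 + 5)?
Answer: 3259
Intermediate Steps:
R = -44 (R = -4*11 = -44)
v = 444 (v = (-44 - 30)*(-6) = -74*(-6) = 444)
2815 + v = 2815 + 444 = 3259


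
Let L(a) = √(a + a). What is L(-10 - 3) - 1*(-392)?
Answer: 392 + I*√26 ≈ 392.0 + 5.099*I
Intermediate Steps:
L(a) = √2*√a (L(a) = √(2*a) = √2*√a)
L(-10 - 3) - 1*(-392) = √2*√(-10 - 3) - 1*(-392) = √2*√(-13) + 392 = √2*(I*√13) + 392 = I*√26 + 392 = 392 + I*√26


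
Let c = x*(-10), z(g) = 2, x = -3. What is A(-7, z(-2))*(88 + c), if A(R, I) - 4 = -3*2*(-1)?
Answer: 1180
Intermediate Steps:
c = 30 (c = -3*(-10) = 30)
A(R, I) = 10 (A(R, I) = 4 - 3*2*(-1) = 4 - 6*(-1) = 4 + 6 = 10)
A(-7, z(-2))*(88 + c) = 10*(88 + 30) = 10*118 = 1180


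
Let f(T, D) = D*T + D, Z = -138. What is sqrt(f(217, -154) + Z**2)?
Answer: 8*I*sqrt(227) ≈ 120.53*I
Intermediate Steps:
f(T, D) = D + D*T
sqrt(f(217, -154) + Z**2) = sqrt(-154*(1 + 217) + (-138)**2) = sqrt(-154*218 + 19044) = sqrt(-33572 + 19044) = sqrt(-14528) = 8*I*sqrt(227)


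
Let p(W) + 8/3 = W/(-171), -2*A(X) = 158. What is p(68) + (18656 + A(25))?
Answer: 3176143/171 ≈ 18574.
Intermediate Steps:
A(X) = -79 (A(X) = -½*158 = -79)
p(W) = -8/3 - W/171 (p(W) = -8/3 + W/(-171) = -8/3 + W*(-1/171) = -8/3 - W/171)
p(68) + (18656 + A(25)) = (-8/3 - 1/171*68) + (18656 - 79) = (-8/3 - 68/171) + 18577 = -524/171 + 18577 = 3176143/171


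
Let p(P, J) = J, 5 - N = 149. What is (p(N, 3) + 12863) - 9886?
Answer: 2980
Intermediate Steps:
N = -144 (N = 5 - 1*149 = 5 - 149 = -144)
(p(N, 3) + 12863) - 9886 = (3 + 12863) - 9886 = 12866 - 9886 = 2980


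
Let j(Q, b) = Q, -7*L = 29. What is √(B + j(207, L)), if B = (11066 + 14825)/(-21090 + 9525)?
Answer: 8*√47546285/3855 ≈ 14.309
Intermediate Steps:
L = -29/7 (L = -⅐*29 = -29/7 ≈ -4.1429)
B = -25891/11565 (B = 25891/(-11565) = 25891*(-1/11565) = -25891/11565 ≈ -2.2387)
√(B + j(207, L)) = √(-25891/11565 + 207) = √(2368064/11565) = 8*√47546285/3855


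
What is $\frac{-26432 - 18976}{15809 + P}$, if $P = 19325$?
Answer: $- \frac{2064}{1597} \approx -1.2924$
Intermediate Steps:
$\frac{-26432 - 18976}{15809 + P} = \frac{-26432 - 18976}{15809 + 19325} = - \frac{45408}{35134} = \left(-45408\right) \frac{1}{35134} = - \frac{2064}{1597}$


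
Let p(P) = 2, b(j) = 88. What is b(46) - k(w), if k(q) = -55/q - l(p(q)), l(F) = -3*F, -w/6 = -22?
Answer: 989/12 ≈ 82.417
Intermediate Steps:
w = 132 (w = -6*(-22) = 132)
k(q) = 6 - 55/q (k(q) = -55/q - (-3)*2 = -55/q - 1*(-6) = -55/q + 6 = 6 - 55/q)
b(46) - k(w) = 88 - (6 - 55/132) = 88 - (6 - 55*1/132) = 88 - (6 - 5/12) = 88 - 1*67/12 = 88 - 67/12 = 989/12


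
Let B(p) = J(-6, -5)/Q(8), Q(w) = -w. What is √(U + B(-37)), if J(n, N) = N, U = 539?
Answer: √8634/4 ≈ 23.230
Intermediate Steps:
B(p) = 5/8 (B(p) = -5/((-1*8)) = -5/(-8) = -5*(-⅛) = 5/8)
√(U + B(-37)) = √(539 + 5/8) = √(4317/8) = √8634/4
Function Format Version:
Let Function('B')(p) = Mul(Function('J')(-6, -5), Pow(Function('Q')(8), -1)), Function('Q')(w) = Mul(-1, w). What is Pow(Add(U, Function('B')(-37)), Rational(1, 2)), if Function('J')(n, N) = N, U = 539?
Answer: Mul(Rational(1, 4), Pow(8634, Rational(1, 2))) ≈ 23.230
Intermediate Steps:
Function('B')(p) = Rational(5, 8) (Function('B')(p) = Mul(-5, Pow(Mul(-1, 8), -1)) = Mul(-5, Pow(-8, -1)) = Mul(-5, Rational(-1, 8)) = Rational(5, 8))
Pow(Add(U, Function('B')(-37)), Rational(1, 2)) = Pow(Add(539, Rational(5, 8)), Rational(1, 2)) = Pow(Rational(4317, 8), Rational(1, 2)) = Mul(Rational(1, 4), Pow(8634, Rational(1, 2)))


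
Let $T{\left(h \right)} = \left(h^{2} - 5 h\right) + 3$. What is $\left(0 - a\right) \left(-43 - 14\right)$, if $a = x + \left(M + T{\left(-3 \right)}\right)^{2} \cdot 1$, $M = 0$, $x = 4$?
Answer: $41781$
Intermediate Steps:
$T{\left(h \right)} = 3 + h^{2} - 5 h$
$a = 733$ ($a = 4 + \left(0 + \left(3 + \left(-3\right)^{2} - -15\right)\right)^{2} \cdot 1 = 4 + \left(0 + \left(3 + 9 + 15\right)\right)^{2} \cdot 1 = 4 + \left(0 + 27\right)^{2} \cdot 1 = 4 + 27^{2} \cdot 1 = 4 + 729 \cdot 1 = 4 + 729 = 733$)
$\left(0 - a\right) \left(-43 - 14\right) = \left(0 - 733\right) \left(-43 - 14\right) = \left(0 - 733\right) \left(-57\right) = \left(-733\right) \left(-57\right) = 41781$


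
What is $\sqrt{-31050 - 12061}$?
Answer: $i \sqrt{43111} \approx 207.63 i$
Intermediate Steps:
$\sqrt{-31050 - 12061} = \sqrt{-43111} = i \sqrt{43111}$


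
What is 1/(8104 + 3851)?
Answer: 1/11955 ≈ 8.3647e-5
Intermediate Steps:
1/(8104 + 3851) = 1/11955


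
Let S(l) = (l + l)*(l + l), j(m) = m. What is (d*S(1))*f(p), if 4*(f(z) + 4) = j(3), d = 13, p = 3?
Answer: -169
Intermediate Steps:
f(z) = -13/4 (f(z) = -4 + (¼)*3 = -4 + ¾ = -13/4)
S(l) = 4*l² (S(l) = (2*l)*(2*l) = 4*l²)
(d*S(1))*f(p) = (13*(4*1²))*(-13/4) = (13*(4*1))*(-13/4) = (13*4)*(-13/4) = 52*(-13/4) = -169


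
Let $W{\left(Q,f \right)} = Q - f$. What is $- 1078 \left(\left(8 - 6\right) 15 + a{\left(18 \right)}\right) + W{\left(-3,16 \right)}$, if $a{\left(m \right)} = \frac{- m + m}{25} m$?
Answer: $-32359$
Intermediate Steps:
$a{\left(m \right)} = 0$ ($a{\left(m \right)} = 0 \cdot \frac{1}{25} m = 0 m = 0$)
$- 1078 \left(\left(8 - 6\right) 15 + a{\left(18 \right)}\right) + W{\left(-3,16 \right)} = - 1078 \left(\left(8 - 6\right) 15 + 0\right) - 19 = - 1078 \left(2 \cdot 15 + 0\right) - 19 = - 1078 \left(30 + 0\right) - 19 = \left(-1078\right) 30 - 19 = -32340 - 19 = -32359$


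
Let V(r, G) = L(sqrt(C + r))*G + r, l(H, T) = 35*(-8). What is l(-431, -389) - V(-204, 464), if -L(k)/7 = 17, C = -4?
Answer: 55140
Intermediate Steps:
L(k) = -119 (L(k) = -7*17 = -119)
l(H, T) = -280
V(r, G) = r - 119*G (V(r, G) = -119*G + r = r - 119*G)
l(-431, -389) - V(-204, 464) = -280 - (-204 - 119*464) = -280 - (-204 - 55216) = -280 - 1*(-55420) = -280 + 55420 = 55140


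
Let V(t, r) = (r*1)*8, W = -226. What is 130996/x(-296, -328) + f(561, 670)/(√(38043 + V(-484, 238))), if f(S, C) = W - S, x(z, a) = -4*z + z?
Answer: 32749/222 - 787*√39947/39947 ≈ 143.58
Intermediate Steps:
V(t, r) = 8*r (V(t, r) = r*8 = 8*r)
x(z, a) = -3*z
f(S, C) = -226 - S
130996/x(-296, -328) + f(561, 670)/(√(38043 + V(-484, 238))) = 130996/((-3*(-296))) + (-226 - 1*561)/(√(38043 + 8*238)) = 130996/888 + (-226 - 561)/(√(38043 + 1904)) = 130996*(1/888) - 787*√39947/39947 = 32749/222 - 787*√39947/39947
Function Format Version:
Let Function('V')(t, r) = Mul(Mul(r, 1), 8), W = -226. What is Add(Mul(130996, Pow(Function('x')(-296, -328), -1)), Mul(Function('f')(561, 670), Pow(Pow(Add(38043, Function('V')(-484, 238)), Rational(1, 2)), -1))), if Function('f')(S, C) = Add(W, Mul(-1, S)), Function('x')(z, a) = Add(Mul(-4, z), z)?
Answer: Add(Rational(32749, 222), Mul(Rational(-787, 39947), Pow(39947, Rational(1, 2)))) ≈ 143.58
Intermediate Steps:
Function('V')(t, r) = Mul(8, r) (Function('V')(t, r) = Mul(r, 8) = Mul(8, r))
Function('x')(z, a) = Mul(-3, z)
Function('f')(S, C) = Add(-226, Mul(-1, S))
Add(Mul(130996, Pow(Function('x')(-296, -328), -1)), Mul(Function('f')(561, 670), Pow(Pow(Add(38043, Function('V')(-484, 238)), Rational(1, 2)), -1))) = Add(Mul(130996, Pow(Mul(-3, -296), -1)), Mul(Add(-226, Mul(-1, 561)), Pow(Pow(Add(38043, Mul(8, 238)), Rational(1, 2)), -1))) = Add(Mul(130996, Pow(888, -1)), Mul(Add(-226, -561), Pow(Pow(Add(38043, 1904), Rational(1, 2)), -1))) = Add(Mul(130996, Rational(1, 888)), Mul(-787, Pow(Pow(39947, Rational(1, 2)), -1))) = Add(Rational(32749, 222), Mul(-787, Mul(Rational(1, 39947), Pow(39947, Rational(1, 2))))) = Add(Rational(32749, 222), Mul(Rational(-787, 39947), Pow(39947, Rational(1, 2))))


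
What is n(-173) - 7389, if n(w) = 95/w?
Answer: -1278392/173 ≈ -7389.5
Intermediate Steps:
n(-173) - 7389 = 95/(-173) - 7389 = 95*(-1/173) - 7389 = -95/173 - 7389 = -1278392/173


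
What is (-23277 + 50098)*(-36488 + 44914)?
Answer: 225993746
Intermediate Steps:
(-23277 + 50098)*(-36488 + 44914) = 26821*8426 = 225993746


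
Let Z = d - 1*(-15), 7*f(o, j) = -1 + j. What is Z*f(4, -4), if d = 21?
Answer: -180/7 ≈ -25.714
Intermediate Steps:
f(o, j) = -⅐ + j/7 (f(o, j) = (-1 + j)/7 = -⅐ + j/7)
Z = 36 (Z = 21 - 1*(-15) = 21 + 15 = 36)
Z*f(4, -4) = 36*(-⅐ + (⅐)*(-4)) = 36*(-⅐ - 4/7) = 36*(-5/7) = -180/7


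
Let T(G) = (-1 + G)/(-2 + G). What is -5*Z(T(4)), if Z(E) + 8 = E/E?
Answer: 35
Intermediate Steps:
T(G) = (-1 + G)/(-2 + G)
Z(E) = -7 (Z(E) = -8 + E/E = -8 + 1 = -7)
-5*Z(T(4)) = -5*(-7) = 35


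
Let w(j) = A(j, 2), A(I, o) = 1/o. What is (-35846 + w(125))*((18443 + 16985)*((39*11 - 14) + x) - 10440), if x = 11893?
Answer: -15629978048172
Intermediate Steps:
w(j) = ½ (w(j) = 1/2 = ½)
(-35846 + w(125))*((18443 + 16985)*((39*11 - 14) + x) - 10440) = (-35846 + ½)*((18443 + 16985)*((39*11 - 14) + 11893) - 10440) = -71691*(35428*((429 - 14) + 11893) - 10440)/2 = -71691*(35428*(415 + 11893) - 10440)/2 = -71691*(35428*12308 - 10440)/2 = -71691*(436047824 - 10440)/2 = -71691/2*436037384 = -15629978048172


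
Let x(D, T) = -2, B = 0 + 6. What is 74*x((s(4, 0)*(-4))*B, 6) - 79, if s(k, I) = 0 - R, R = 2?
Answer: -227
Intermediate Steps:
B = 6
s(k, I) = -2 (s(k, I) = 0 - 1*2 = 0 - 2 = -2)
74*x((s(4, 0)*(-4))*B, 6) - 79 = 74*(-2) - 79 = -148 - 79 = -227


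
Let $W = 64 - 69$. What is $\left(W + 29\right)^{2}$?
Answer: $576$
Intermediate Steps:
$W = -5$ ($W = 64 - 69 = -5$)
$\left(W + 29\right)^{2} = \left(-5 + 29\right)^{2} = 24^{2} = 576$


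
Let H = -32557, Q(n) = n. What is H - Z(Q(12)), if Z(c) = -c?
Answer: -32545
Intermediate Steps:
H - Z(Q(12)) = -32557 - (-1)*12 = -32557 - 1*(-12) = -32557 + 12 = -32545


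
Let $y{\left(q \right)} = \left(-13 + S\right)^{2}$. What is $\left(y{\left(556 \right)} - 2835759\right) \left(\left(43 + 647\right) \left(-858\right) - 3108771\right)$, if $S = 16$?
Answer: $10494518078250$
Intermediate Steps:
$y{\left(q \right)} = 9$ ($y{\left(q \right)} = \left(-13 + 16\right)^{2} = 3^{2} = 9$)
$\left(y{\left(556 \right)} - 2835759\right) \left(\left(43 + 647\right) \left(-858\right) - 3108771\right) = \left(9 - 2835759\right) \left(\left(43 + 647\right) \left(-858\right) - 3108771\right) = \left(9 - 2835759\right) \left(690 \left(-858\right) - 3108771\right) = - 2835750 \left(-592020 - 3108771\right) = \left(-2835750\right) \left(-3700791\right) = 10494518078250$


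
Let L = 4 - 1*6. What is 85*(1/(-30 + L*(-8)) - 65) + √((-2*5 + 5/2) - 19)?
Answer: -77435/14 + I*√106/2 ≈ -5531.1 + 5.1478*I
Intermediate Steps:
L = -2 (L = 4 - 6 = -2)
85*(1/(-30 + L*(-8)) - 65) + √((-2*5 + 5/2) - 19) = 85*(1/(-30 - 2*(-8)) - 65) + √((-2*5 + 5/2) - 19) = 85*(1/(-30 + 16) - 65) + √((-10 + 5*(½)) - 19) = 85*(1/(-14) - 65) + √((-10 + 5/2) - 19) = 85*(-1/14 - 65) + √(-15/2 - 19) = 85*(-911/14) + √(-53/2) = -77435/14 + I*√106/2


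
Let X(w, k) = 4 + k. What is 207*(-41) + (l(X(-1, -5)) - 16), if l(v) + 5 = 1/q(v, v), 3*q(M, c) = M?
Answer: -8511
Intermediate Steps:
q(M, c) = M/3
l(v) = -5 + 3/v (l(v) = -5 + 1/(v/3) = -5 + 3/v)
207*(-41) + (l(X(-1, -5)) - 16) = 207*(-41) + ((-5 + 3/(4 - 5)) - 16) = -8487 + ((-5 + 3/(-1)) - 16) = -8487 + ((-5 + 3*(-1)) - 16) = -8487 + ((-5 - 3) - 16) = -8487 + (-8 - 16) = -8487 - 24 = -8511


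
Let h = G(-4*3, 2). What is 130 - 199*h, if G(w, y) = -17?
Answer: 3513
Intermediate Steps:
h = -17
130 - 199*h = 130 - 199*(-17) = 130 + 3383 = 3513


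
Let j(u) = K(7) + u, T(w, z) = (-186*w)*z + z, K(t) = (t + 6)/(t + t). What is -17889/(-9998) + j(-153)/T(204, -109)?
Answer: 258942506315/144723594491 ≈ 1.7892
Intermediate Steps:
K(t) = (6 + t)/(2*t) (K(t) = (6 + t)/((2*t)) = (6 + t)*(1/(2*t)) = (6 + t)/(2*t))
T(w, z) = z - 186*w*z (T(w, z) = -186*w*z + z = z - 186*w*z)
j(u) = 13/14 + u (j(u) = (1/2)*(6 + 7)/7 + u = (1/2)*(1/7)*13 + u = 13/14 + u)
-17889/(-9998) + j(-153)/T(204, -109) = -17889/(-9998) + (13/14 - 153)/((-109*(1 - 186*204))) = -17889*(-1/9998) - 2129*(-1/(109*(1 - 37944)))/14 = 17889/9998 - 2129/(14*((-109*(-37943)))) = 17889/9998 - 2129/14/4135787 = 17889/9998 - 2129/14*1/4135787 = 17889/9998 - 2129/57901018 = 258942506315/144723594491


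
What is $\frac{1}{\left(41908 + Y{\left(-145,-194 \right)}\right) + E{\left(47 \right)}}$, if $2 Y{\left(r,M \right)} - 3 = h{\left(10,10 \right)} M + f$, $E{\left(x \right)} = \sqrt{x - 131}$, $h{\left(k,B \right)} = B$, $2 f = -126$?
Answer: $\frac{487}{19922197} - \frac{i \sqrt{21}}{836732274} \approx 2.4445 \cdot 10^{-5} - 5.4767 \cdot 10^{-9} i$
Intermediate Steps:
$f = -63$ ($f = \frac{1}{2} \left(-126\right) = -63$)
$E{\left(x \right)} = \sqrt{-131 + x}$
$Y{\left(r,M \right)} = -30 + 5 M$ ($Y{\left(r,M \right)} = \frac{3}{2} + \frac{10 M - 63}{2} = \frac{3}{2} + \frac{-63 + 10 M}{2} = \frac{3}{2} + \left(- \frac{63}{2} + 5 M\right) = -30 + 5 M$)
$\frac{1}{\left(41908 + Y{\left(-145,-194 \right)}\right) + E{\left(47 \right)}} = \frac{1}{\left(41908 + \left(-30 + 5 \left(-194\right)\right)\right) + \sqrt{-131 + 47}} = \frac{1}{\left(41908 - 1000\right) + \sqrt{-84}} = \frac{1}{\left(41908 - 1000\right) + 2 i \sqrt{21}} = \frac{1}{40908 + 2 i \sqrt{21}}$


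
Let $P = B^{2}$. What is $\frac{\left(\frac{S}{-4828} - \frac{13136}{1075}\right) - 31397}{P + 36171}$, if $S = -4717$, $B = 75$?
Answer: $- \frac{54337306511}{72308473200} \approx -0.75146$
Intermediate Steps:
$P = 5625$ ($P = 75^{2} = 5625$)
$\frac{\left(\frac{S}{-4828} - \frac{13136}{1075}\right) - 31397}{P + 36171} = \frac{\left(- \frac{4717}{-4828} - \frac{13136}{1075}\right) - 31397}{5625 + 36171} = \frac{\left(\left(-4717\right) \left(- \frac{1}{4828}\right) - \frac{13136}{1075}\right) - 31397}{41796} = \left(\left(\frac{4717}{4828} - \frac{13136}{1075}\right) - 31397\right) \frac{1}{41796} = \left(- \frac{58349833}{5190100} - 31397\right) \frac{1}{41796} = \left(- \frac{163011919533}{5190100}\right) \frac{1}{41796} = - \frac{54337306511}{72308473200}$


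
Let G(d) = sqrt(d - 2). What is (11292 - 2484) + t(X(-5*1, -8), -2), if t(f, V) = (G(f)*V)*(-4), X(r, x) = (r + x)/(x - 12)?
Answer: 8808 + 12*I*sqrt(15)/5 ≈ 8808.0 + 9.2952*I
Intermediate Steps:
G(d) = sqrt(-2 + d)
X(r, x) = (r + x)/(-12 + x)
t(f, V) = -4*V*sqrt(-2 + f) (t(f, V) = (sqrt(-2 + f)*V)*(-4) = (V*sqrt(-2 + f))*(-4) = -4*V*sqrt(-2 + f))
(11292 - 2484) + t(X(-5*1, -8), -2) = (11292 - 2484) - 4*(-2)*sqrt(-2 + (-5*1 - 8)/(-12 - 8)) = 8808 - 4*(-2)*sqrt(-2 + (-5 - 8)/(-20)) = 8808 - 4*(-2)*sqrt(-2 - 1/20*(-13)) = 8808 - 4*(-2)*sqrt(-2 + 13/20) = 8808 - 4*(-2)*sqrt(-27/20) = 8808 - 4*(-2)*3*I*sqrt(15)/10 = 8808 + 12*I*sqrt(15)/5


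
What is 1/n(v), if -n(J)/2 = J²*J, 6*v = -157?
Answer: 108/3869893 ≈ 2.7908e-5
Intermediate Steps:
v = -157/6 (v = (⅙)*(-157) = -157/6 ≈ -26.167)
n(J) = -2*J³ (n(J) = -2*J²*J = -2*J³)
1/n(v) = 1/(-2*(-157/6)³) = 1/(-2*(-3869893/216)) = 1/(3869893/108) = 108/3869893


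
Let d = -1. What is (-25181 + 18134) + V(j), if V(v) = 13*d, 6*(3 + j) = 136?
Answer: -7060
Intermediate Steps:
j = 59/3 (j = -3 + (1/6)*136 = -3 + 68/3 = 59/3 ≈ 19.667)
V(v) = -13 (V(v) = 13*(-1) = -13)
(-25181 + 18134) + V(j) = (-25181 + 18134) - 13 = -7047 - 13 = -7060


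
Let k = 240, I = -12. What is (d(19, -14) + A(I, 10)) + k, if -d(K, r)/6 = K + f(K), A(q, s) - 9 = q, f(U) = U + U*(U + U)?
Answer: -4323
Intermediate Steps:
f(U) = U + 2*U² (f(U) = U + U*(2*U) = U + 2*U²)
A(q, s) = 9 + q
d(K, r) = -6*K - 6*K*(1 + 2*K) (d(K, r) = -6*(K + K*(1 + 2*K)) = -6*K - 6*K*(1 + 2*K))
(d(19, -14) + A(I, 10)) + k = (12*19*(-1 - 1*19) + (9 - 12)) + 240 = (12*19*(-1 - 19) - 3) + 240 = (12*19*(-20) - 3) + 240 = (-4560 - 3) + 240 = -4563 + 240 = -4323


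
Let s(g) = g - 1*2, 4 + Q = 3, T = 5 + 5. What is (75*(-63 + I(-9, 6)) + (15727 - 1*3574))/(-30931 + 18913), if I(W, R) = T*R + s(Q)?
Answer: -3901/4006 ≈ -0.97379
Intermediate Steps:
T = 10
Q = -1 (Q = -4 + 3 = -1)
s(g) = -2 + g (s(g) = g - 2 = -2 + g)
I(W, R) = -3 + 10*R (I(W, R) = 10*R + (-2 - 1) = 10*R - 3 = -3 + 10*R)
(75*(-63 + I(-9, 6)) + (15727 - 1*3574))/(-30931 + 18913) = (75*(-63 + (-3 + 10*6)) + (15727 - 1*3574))/(-30931 + 18913) = (75*(-63 + (-3 + 60)) + (15727 - 3574))/(-12018) = (75*(-63 + 57) + 12153)*(-1/12018) = (75*(-6) + 12153)*(-1/12018) = (-450 + 12153)*(-1/12018) = 11703*(-1/12018) = -3901/4006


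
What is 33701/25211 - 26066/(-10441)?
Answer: 1009022067/263228051 ≈ 3.8333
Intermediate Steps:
33701/25211 - 26066/(-10441) = 33701*(1/25211) - 26066*(-1/10441) = 33701/25211 + 26066/10441 = 1009022067/263228051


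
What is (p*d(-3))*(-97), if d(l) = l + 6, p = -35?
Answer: 10185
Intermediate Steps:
d(l) = 6 + l
(p*d(-3))*(-97) = -35*(6 - 3)*(-97) = -35*3*(-97) = -105*(-97) = 10185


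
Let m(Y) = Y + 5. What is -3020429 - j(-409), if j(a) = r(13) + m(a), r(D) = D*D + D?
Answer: -3020207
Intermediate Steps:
r(D) = D + D**2 (r(D) = D**2 + D = D + D**2)
m(Y) = 5 + Y
j(a) = 187 + a (j(a) = 13*(1 + 13) + (5 + a) = 13*14 + (5 + a) = 182 + (5 + a) = 187 + a)
-3020429 - j(-409) = -3020429 - (187 - 409) = -3020429 - 1*(-222) = -3020429 + 222 = -3020207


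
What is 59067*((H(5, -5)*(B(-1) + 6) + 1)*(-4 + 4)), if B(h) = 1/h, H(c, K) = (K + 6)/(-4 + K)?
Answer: 0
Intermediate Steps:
H(c, K) = (6 + K)/(-4 + K)
59067*((H(5, -5)*(B(-1) + 6) + 1)*(-4 + 4)) = 59067*((((6 - 5)/(-4 - 5))*(1/(-1) + 6) + 1)*(-4 + 4)) = 59067*(((1/(-9))*(-1 + 6) + 1)*0) = 59067*((-⅑*1*5 + 1)*0) = 59067*((-⅑*5 + 1)*0) = 59067*((-5/9 + 1)*0) = 59067*((4/9)*0) = 59067*0 = 0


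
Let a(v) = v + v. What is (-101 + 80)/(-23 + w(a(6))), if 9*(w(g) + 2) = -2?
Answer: 189/227 ≈ 0.83260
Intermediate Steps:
a(v) = 2*v
w(g) = -20/9 (w(g) = -2 + (⅑)*(-2) = -2 - 2/9 = -20/9)
(-101 + 80)/(-23 + w(a(6))) = (-101 + 80)/(-23 - 20/9) = -21/(-227/9) = -21*(-9/227) = 189/227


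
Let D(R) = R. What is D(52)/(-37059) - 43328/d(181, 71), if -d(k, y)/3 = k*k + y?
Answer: 8336305/19011267 ≈ 0.43849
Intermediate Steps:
d(k, y) = -3*y - 3*k² (d(k, y) = -3*(k*k + y) = -3*(k² + y) = -3*(y + k²) = -3*y - 3*k²)
D(52)/(-37059) - 43328/d(181, 71) = 52/(-37059) - 43328/(-3*71 - 3*181²) = 52*(-1/37059) - 43328/(-213 - 3*32761) = -52/37059 - 43328/(-213 - 98283) = -52/37059 - 43328/(-98496) = -52/37059 - 43328*(-1/98496) = -52/37059 + 677/1539 = 8336305/19011267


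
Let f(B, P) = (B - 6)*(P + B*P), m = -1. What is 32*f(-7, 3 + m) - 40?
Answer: 4952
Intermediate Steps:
f(B, P) = (-6 + B)*(P + B*P)
32*f(-7, 3 + m) - 40 = 32*((3 - 1)*(-6 + (-7)**2 - 5*(-7))) - 40 = 32*(2*(-6 + 49 + 35)) - 40 = 32*(2*78) - 40 = 32*156 - 40 = 4992 - 40 = 4952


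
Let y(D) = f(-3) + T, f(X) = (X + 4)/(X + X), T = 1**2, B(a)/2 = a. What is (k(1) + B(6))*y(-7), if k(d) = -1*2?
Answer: 25/3 ≈ 8.3333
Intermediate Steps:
B(a) = 2*a
T = 1
f(X) = (4 + X)/(2*X) (f(X) = (4 + X)/((2*X)) = (4 + X)*(1/(2*X)) = (4 + X)/(2*X))
k(d) = -2
y(D) = 5/6 (y(D) = (1/2)*(4 - 3)/(-3) + 1 = (1/2)*(-1/3)*1 + 1 = -1/6 + 1 = 5/6)
(k(1) + B(6))*y(-7) = (-2 + 2*6)*(5/6) = (-2 + 12)*(5/6) = 10*(5/6) = 25/3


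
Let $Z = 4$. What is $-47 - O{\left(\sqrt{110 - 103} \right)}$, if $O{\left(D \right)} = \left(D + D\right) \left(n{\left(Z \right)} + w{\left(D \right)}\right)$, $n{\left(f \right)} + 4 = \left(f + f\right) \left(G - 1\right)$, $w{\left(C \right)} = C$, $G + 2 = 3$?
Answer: $-61 + 8 \sqrt{7} \approx -39.834$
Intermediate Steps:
$G = 1$ ($G = -2 + 3 = 1$)
$n{\left(f \right)} = -4$ ($n{\left(f \right)} = -4 + \left(f + f\right) \left(1 - 1\right) = -4 + 2 f 0 = -4 + 0 = -4$)
$O{\left(D \right)} = 2 D \left(-4 + D\right)$ ($O{\left(D \right)} = \left(D + D\right) \left(-4 + D\right) = 2 D \left(-4 + D\right)$)
$-47 - O{\left(\sqrt{110 - 103} \right)} = -47 - 2 \sqrt{110 - 103} \left(-4 + \sqrt{110 - 103}\right) = -47 - 2 \sqrt{7} \left(-4 + \sqrt{7}\right)$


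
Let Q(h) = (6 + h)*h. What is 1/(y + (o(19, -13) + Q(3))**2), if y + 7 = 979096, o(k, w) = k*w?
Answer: 1/1027489 ≈ 9.7325e-7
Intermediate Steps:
y = 979089 (y = -7 + 979096 = 979089)
Q(h) = h*(6 + h)
1/(y + (o(19, -13) + Q(3))**2) = 1/(979089 + (19*(-13) + 3*(6 + 3))**2) = 1/(979089 + (-247 + 3*9)**2) = 1/(979089 + (-247 + 27)**2) = 1/(979089 + (-220)**2) = 1/(979089 + 48400) = 1/1027489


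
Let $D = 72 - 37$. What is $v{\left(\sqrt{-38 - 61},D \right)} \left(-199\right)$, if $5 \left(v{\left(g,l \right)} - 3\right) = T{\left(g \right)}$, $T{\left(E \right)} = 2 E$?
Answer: $-597 - \frac{1194 i \sqrt{11}}{5} \approx -597.0 - 792.01 i$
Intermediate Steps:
$D = 35$ ($D = 72 - 37 = 35$)
$v{\left(g,l \right)} = 3 + \frac{2 g}{5}$
$v{\left(\sqrt{-38 - 61},D \right)} \left(-199\right) = \left(3 + \frac{2 \sqrt{-38 - 61}}{5}\right) \left(-199\right) = \left(3 + \frac{2 \sqrt{-99}}{5}\right) \left(-199\right) = \left(3 + \frac{2 \cdot 3 i \sqrt{11}}{5}\right) \left(-199\right) = \left(3 + \frac{6 i \sqrt{11}}{5}\right) \left(-199\right) = -597 - \frac{1194 i \sqrt{11}}{5}$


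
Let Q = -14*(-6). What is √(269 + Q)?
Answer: √353 ≈ 18.788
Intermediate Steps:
Q = 84
√(269 + Q) = √(269 + 84) = √353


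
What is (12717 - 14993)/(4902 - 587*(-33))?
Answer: -2276/24273 ≈ -0.093767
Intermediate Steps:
(12717 - 14993)/(4902 - 587*(-33)) = -2276/(4902 + 19371) = -2276/24273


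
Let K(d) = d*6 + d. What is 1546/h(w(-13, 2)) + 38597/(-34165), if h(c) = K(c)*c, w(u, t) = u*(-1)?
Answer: 7158839/40417195 ≈ 0.17712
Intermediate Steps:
K(d) = 7*d (K(d) = 6*d + d = 7*d)
w(u, t) = -u
h(c) = 7*c**2 (h(c) = (7*c)*c = 7*c**2)
1546/h(w(-13, 2)) + 38597/(-34165) = 1546/((7*(-1*(-13))**2)) + 38597/(-34165) = 1546/((7*13**2)) + 38597*(-1/34165) = 1546/((7*169)) - 38597/34165 = 1546/1183 - 38597/34165 = 7158839/40417195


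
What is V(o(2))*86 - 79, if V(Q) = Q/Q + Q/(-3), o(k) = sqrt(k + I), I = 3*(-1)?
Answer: 7 - 86*I/3 ≈ 7.0 - 28.667*I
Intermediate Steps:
I = -3
o(k) = sqrt(-3 + k) (o(k) = sqrt(k - 3) = sqrt(-3 + k))
V(Q) = 1 - Q/3 (V(Q) = 1 + Q*(-1/3) = 1 - Q/3)
V(o(2))*86 - 79 = (1 - sqrt(-3 + 2)/3)*86 - 79 = (1 - I/3)*86 - 79 = (86 - 86*I/3) - 79 = 7 - 86*I/3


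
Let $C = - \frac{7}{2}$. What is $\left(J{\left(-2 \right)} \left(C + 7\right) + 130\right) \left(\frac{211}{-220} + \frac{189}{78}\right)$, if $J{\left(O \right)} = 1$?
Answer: $\frac{1117929}{5720} \approx 195.44$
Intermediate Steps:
$C = - \frac{7}{2}$ ($C = \left(-7\right) \frac{1}{2} = - \frac{7}{2} \approx -3.5$)
$\left(J{\left(-2 \right)} \left(C + 7\right) + 130\right) \left(\frac{211}{-220} + \frac{189}{78}\right) = \left(1 \left(- \frac{7}{2} + 7\right) + 130\right) \left(\frac{211}{-220} + \frac{189}{78}\right) = \left(1 \cdot \frac{7}{2} + 130\right) \left(211 \left(- \frac{1}{220}\right) + 189 \cdot \frac{1}{78}\right) = \left(\frac{7}{2} + 130\right) \left(- \frac{211}{220} + \frac{63}{26}\right) = \frac{267}{2} \cdot \frac{4187}{2860} = \frac{1117929}{5720}$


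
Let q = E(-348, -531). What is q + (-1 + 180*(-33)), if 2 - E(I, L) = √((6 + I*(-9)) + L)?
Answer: -5939 - √2607 ≈ -5990.1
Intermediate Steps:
E(I, L) = 2 - √(6 + L - 9*I) (E(I, L) = 2 - √((6 + I*(-9)) + L) = 2 - √((6 - 9*I) + L) = 2 - √(6 + L - 9*I))
q = 2 - √2607 (q = 2 - √(6 - 531 - 9*(-348)) = 2 - √(6 - 531 + 3132) = 2 - √2607 ≈ -49.059)
q + (-1 + 180*(-33)) = (2 - √2607) + (-1 + 180*(-33)) = (2 - √2607) + (-1 - 5940) = (2 - √2607) - 5941 = -5939 - √2607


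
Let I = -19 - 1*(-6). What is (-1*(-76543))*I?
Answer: -995059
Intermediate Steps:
I = -13 (I = -19 + 6 = -13)
(-1*(-76543))*I = -1*(-76543)*(-13) = 76543*(-13) = -995059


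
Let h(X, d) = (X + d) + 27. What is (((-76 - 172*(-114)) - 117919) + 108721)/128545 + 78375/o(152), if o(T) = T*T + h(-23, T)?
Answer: 2063016643/597991340 ≈ 3.4499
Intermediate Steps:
h(X, d) = 27 + X + d
o(T) = 4 + T + T**2 (o(T) = T*T + (27 - 23 + T) = T**2 + (4 + T) = 4 + T + T**2)
(((-76 - 172*(-114)) - 117919) + 108721)/128545 + 78375/o(152) = (((-76 - 172*(-114)) - 117919) + 108721)/128545 + 78375/(4 + 152 + 152**2) = (((-76 + 19608) - 117919) + 108721)*(1/128545) + 78375/(4 + 152 + 23104) = ((19532 - 117919) + 108721)*(1/128545) + 78375/23260 = (-98387 + 108721)*(1/128545) + 78375*(1/23260) = 10334*(1/128545) + 15675/4652 = 10334/128545 + 15675/4652 = 2063016643/597991340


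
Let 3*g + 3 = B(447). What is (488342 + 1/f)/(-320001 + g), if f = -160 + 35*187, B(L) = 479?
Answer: -9354191013/6126579895 ≈ -1.5268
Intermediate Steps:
f = 6385 (f = -160 + 6545 = 6385)
g = 476/3 (g = -1 + (1/3)*479 = -1 + 479/3 = 476/3 ≈ 158.67)
(488342 + 1/f)/(-320001 + g) = (488342 + 1/6385)/(-320001 + 476/3) = (488342 + 1/6385)/(-959527/3) = (3118063671/6385)*(-3/959527) = -9354191013/6126579895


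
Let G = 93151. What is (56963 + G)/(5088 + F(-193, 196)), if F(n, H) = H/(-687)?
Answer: 51564159/1747630 ≈ 29.505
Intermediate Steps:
F(n, H) = -H/687 (F(n, H) = H*(-1/687) = -H/687)
(56963 + G)/(5088 + F(-193, 196)) = (56963 + 93151)/(5088 - 1/687*196) = 150114/(5088 - 196/687) = 150114/(3495260/687) = 150114*(687/3495260) = 51564159/1747630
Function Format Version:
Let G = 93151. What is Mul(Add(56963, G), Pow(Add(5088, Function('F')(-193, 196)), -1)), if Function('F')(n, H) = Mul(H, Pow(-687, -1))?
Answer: Rational(51564159, 1747630) ≈ 29.505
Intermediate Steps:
Function('F')(n, H) = Mul(Rational(-1, 687), H) (Function('F')(n, H) = Mul(H, Rational(-1, 687)) = Mul(Rational(-1, 687), H))
Mul(Add(56963, G), Pow(Add(5088, Function('F')(-193, 196)), -1)) = Mul(Add(56963, 93151), Pow(Add(5088, Mul(Rational(-1, 687), 196)), -1)) = Mul(150114, Pow(Add(5088, Rational(-196, 687)), -1)) = Mul(150114, Pow(Rational(3495260, 687), -1)) = Mul(150114, Rational(687, 3495260)) = Rational(51564159, 1747630)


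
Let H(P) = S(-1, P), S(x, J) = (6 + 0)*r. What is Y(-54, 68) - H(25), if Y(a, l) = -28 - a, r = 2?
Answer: 14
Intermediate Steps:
S(x, J) = 12 (S(x, J) = (6 + 0)*2 = 6*2 = 12)
H(P) = 12
Y(-54, 68) - H(25) = (-28 - 1*(-54)) - 1*12 = (-28 + 54) - 12 = 26 - 12 = 14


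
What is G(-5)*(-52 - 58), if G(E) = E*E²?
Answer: 13750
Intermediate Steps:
G(E) = E³
G(-5)*(-52 - 58) = (-5)³*(-52 - 58) = -125*(-110) = 13750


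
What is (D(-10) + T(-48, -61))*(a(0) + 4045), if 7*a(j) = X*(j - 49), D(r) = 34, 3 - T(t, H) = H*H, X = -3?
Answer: -14979144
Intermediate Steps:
T(t, H) = 3 - H² (T(t, H) = 3 - H*H = 3 - H²)
a(j) = 21 - 3*j/7 (a(j) = (-3*(j - 49))/7 = (-3*(-49 + j))/7 = (147 - 3*j)/7 = 21 - 3*j/7)
(D(-10) + T(-48, -61))*(a(0) + 4045) = (34 + (3 - 1*(-61)²))*((21 - 3/7*0) + 4045) = (34 + (3 - 1*3721))*((21 + 0) + 4045) = (34 + (3 - 3721))*(21 + 4045) = (34 - 3718)*4066 = -3684*4066 = -14979144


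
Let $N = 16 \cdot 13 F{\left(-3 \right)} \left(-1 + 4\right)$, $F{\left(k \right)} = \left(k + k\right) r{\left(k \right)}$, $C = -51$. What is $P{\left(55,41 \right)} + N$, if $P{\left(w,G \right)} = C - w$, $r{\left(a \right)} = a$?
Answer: $11126$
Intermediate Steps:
$P{\left(w,G \right)} = -51 - w$
$F{\left(k \right)} = 2 k^{2}$ ($F{\left(k \right)} = \left(k + k\right) k = 2 k k = 2 k^{2}$)
$N = 11232$ ($N = 16 \cdot 13 \cdot 2 \left(-3\right)^{2} \left(-1 + 4\right) = 208 \cdot 2 \cdot 9 \cdot 3 = 208 \cdot 18 \cdot 3 = 208 \cdot 54 = 11232$)
$P{\left(55,41 \right)} + N = \left(-51 - 55\right) + 11232 = -106 + 11232 = 11126$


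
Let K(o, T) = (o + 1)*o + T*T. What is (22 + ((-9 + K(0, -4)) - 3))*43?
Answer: 1118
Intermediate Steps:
K(o, T) = T**2 + o*(1 + o) (K(o, T) = (1 + o)*o + T**2 = o*(1 + o) + T**2 = T**2 + o*(1 + o))
(22 + ((-9 + K(0, -4)) - 3))*43 = (22 + ((-9 + (0 + (-4)**2 + 0**2)) - 3))*43 = (22 + ((-9 + (0 + 16 + 0)) - 3))*43 = (22 + ((-9 + 16) - 3))*43 = (22 + (7 - 3))*43 = (22 + 4)*43 = 26*43 = 1118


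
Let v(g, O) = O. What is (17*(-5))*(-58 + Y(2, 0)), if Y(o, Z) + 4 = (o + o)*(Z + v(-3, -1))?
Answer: 5610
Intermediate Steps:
Y(o, Z) = -4 + 2*o*(-1 + Z) (Y(o, Z) = -4 + (o + o)*(Z - 1) = -4 + (2*o)*(-1 + Z) = -4 + 2*o*(-1 + Z))
(17*(-5))*(-58 + Y(2, 0)) = (17*(-5))*(-58 + (-4 - 2*2 + 2*0*2)) = -85*(-58 + (-4 - 4 + 0)) = -85*(-58 - 8) = -85*(-66) = 5610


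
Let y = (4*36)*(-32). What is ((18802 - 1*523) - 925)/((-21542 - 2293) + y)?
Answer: -17354/28443 ≈ -0.61013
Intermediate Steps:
y = -4608 (y = 144*(-32) = -4608)
((18802 - 1*523) - 925)/((-21542 - 2293) + y) = ((18802 - 1*523) - 925)/((-21542 - 2293) - 4608) = ((18802 - 523) - 925)/(-23835 - 4608) = (18279 - 925)/(-28443) = 17354*(-1/28443) = -17354/28443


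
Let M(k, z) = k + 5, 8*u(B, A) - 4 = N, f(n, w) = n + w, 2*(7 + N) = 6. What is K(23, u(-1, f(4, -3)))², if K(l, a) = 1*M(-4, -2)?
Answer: 1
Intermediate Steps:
N = -4 (N = -7 + (½)*6 = -7 + 3 = -4)
u(B, A) = 0 (u(B, A) = ½ + (⅛)*(-4) = ½ - ½ = 0)
M(k, z) = 5 + k
K(l, a) = 1 (K(l, a) = 1*(5 - 4) = 1*1 = 1)
K(23, u(-1, f(4, -3)))² = 1² = 1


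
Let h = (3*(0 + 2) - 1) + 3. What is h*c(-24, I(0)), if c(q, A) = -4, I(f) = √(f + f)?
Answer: -32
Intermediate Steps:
I(f) = √2*√f (I(f) = √(2*f) = √2*√f)
h = 8 (h = (3*2 - 1) + 3 = (6 - 1) + 3 = 5 + 3 = 8)
h*c(-24, I(0)) = 8*(-4) = -32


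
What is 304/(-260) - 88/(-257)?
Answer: -13812/16705 ≈ -0.82682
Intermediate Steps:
304/(-260) - 88/(-257) = 304*(-1/260) - 88*(-1/257) = -76/65 + 88/257 = -13812/16705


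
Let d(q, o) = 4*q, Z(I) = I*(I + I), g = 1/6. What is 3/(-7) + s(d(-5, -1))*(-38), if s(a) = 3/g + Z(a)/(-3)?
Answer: 198427/21 ≈ 9448.9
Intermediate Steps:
g = 1/6 ≈ 0.16667
Z(I) = 2*I**2 (Z(I) = I*(2*I) = 2*I**2)
s(a) = 18 - 2*a**2/3 (s(a) = 3/(1/6) + (2*a**2)/(-3) = 3*6 + (2*a**2)*(-1/3) = 18 - 2*a**2/3)
3/(-7) + s(d(-5, -1))*(-38) = 3/(-7) + (18 - 2*(4*(-5))**2/3)*(-38) = 3*(-1/7) + (18 - 2/3*(-20)**2)*(-38) = -3/7 + (18 - 2/3*400)*(-38) = -3/7 + (18 - 800/3)*(-38) = -3/7 - 746/3*(-38) = -3/7 + 28348/3 = 198427/21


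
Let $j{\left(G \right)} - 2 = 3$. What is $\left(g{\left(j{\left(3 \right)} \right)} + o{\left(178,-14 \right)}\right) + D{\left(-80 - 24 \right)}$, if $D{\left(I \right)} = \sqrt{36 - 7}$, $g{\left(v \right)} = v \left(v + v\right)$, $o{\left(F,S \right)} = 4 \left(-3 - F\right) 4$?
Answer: $-2846 + \sqrt{29} \approx -2840.6$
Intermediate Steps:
$o{\left(F,S \right)} = -48 - 16 F$ ($o{\left(F,S \right)} = \left(-12 - 4 F\right) 4 = -48 - 16 F$)
$j{\left(G \right)} = 5$ ($j{\left(G \right)} = 2 + 3 = 5$)
$g{\left(v \right)} = 2 v^{2}$ ($g{\left(v \right)} = v 2 v = 2 v^{2}$)
$D{\left(I \right)} = \sqrt{29}$
$\left(g{\left(j{\left(3 \right)} \right)} + o{\left(178,-14 \right)}\right) + D{\left(-80 - 24 \right)} = \left(2 \cdot 5^{2} - 2896\right) + \sqrt{29} = \left(2 \cdot 25 - 2896\right) + \sqrt{29} = \left(50 - 2896\right) + \sqrt{29} = -2846 + \sqrt{29}$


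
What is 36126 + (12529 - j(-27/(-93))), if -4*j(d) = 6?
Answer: 97313/2 ≈ 48657.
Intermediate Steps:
j(d) = -3/2 (j(d) = -1/4*6 = -3/2)
36126 + (12529 - j(-27/(-93))) = 36126 + (12529 - 1*(-3/2)) = 36126 + (12529 + 3/2) = 36126 + 25061/2 = 97313/2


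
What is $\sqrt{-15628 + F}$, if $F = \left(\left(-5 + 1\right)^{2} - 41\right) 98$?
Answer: $i \sqrt{18078} \approx 134.45 i$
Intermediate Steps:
$F = -2450$ ($F = \left(\left(-4\right)^{2} - 41\right) 98 = \left(16 - 41\right) 98 = \left(-25\right) 98 = -2450$)
$\sqrt{-15628 + F} = \sqrt{-15628 - 2450} = \sqrt{-18078} = i \sqrt{18078}$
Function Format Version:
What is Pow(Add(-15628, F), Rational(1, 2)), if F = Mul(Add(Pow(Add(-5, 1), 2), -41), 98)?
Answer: Mul(I, Pow(18078, Rational(1, 2))) ≈ Mul(134.45, I)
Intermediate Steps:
F = -2450 (F = Mul(Add(Pow(-4, 2), -41), 98) = Mul(Add(16, -41), 98) = Mul(-25, 98) = -2450)
Pow(Add(-15628, F), Rational(1, 2)) = Pow(Add(-15628, -2450), Rational(1, 2)) = Pow(-18078, Rational(1, 2)) = Mul(I, Pow(18078, Rational(1, 2)))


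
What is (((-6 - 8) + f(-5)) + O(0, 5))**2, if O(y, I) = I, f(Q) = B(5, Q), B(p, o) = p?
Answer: 16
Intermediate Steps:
f(Q) = 5
(((-6 - 8) + f(-5)) + O(0, 5))**2 = (((-6 - 8) + 5) + 5)**2 = ((-14 + 5) + 5)**2 = (-9 + 5)**2 = (-4)**2 = 16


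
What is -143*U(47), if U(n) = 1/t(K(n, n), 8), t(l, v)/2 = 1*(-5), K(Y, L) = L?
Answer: 143/10 ≈ 14.300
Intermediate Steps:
t(l, v) = -10 (t(l, v) = 2*(1*(-5)) = 2*(-5) = -10)
U(n) = -⅒ (U(n) = 1/(-10) = -⅒)
-143*U(47) = -143*(-⅒) = 143/10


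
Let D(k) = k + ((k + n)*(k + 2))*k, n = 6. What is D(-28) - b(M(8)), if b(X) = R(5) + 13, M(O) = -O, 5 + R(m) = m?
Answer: -16057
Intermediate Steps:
R(m) = -5 + m
D(k) = k + k*(2 + k)*(6 + k) (D(k) = k + ((k + 6)*(k + 2))*k = k + ((6 + k)*(2 + k))*k = k + ((2 + k)*(6 + k))*k = k + k*(2 + k)*(6 + k))
b(X) = 13 (b(X) = (-5 + 5) + 13 = 0 + 13 = 13)
D(-28) - b(M(8)) = -28*(13 + (-28)**2 + 8*(-28)) - 1*13 = -28*(13 + 784 - 224) - 13 = -28*573 - 13 = -16044 - 13 = -16057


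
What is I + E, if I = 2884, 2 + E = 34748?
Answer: 37630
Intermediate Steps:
E = 34746 (E = -2 + 34748 = 34746)
I + E = 2884 + 34746 = 37630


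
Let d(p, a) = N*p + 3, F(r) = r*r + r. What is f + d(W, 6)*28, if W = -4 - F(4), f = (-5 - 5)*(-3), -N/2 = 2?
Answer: 2802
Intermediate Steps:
N = -4 (N = -2*2 = -4)
F(r) = r + r² (F(r) = r² + r = r + r²)
f = 30 (f = -10*(-3) = 30)
W = -24 (W = -4 - 4*(1 + 4) = -4 - 4*5 = -4 - 1*20 = -4 - 20 = -24)
d(p, a) = 3 - 4*p (d(p, a) = -4*p + 3 = 3 - 4*p)
f + d(W, 6)*28 = 30 + (3 - 4*(-24))*28 = 30 + (3 + 96)*28 = 30 + 99*28 = 30 + 2772 = 2802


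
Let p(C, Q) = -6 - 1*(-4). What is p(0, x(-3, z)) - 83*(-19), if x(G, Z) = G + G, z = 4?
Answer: 1575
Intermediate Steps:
x(G, Z) = 2*G
p(C, Q) = -2 (p(C, Q) = -6 + 4 = -2)
p(0, x(-3, z)) - 83*(-19) = -2 - 83*(-19) = -2 + 1577 = 1575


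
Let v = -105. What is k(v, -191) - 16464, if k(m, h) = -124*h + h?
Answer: 7029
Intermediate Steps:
k(m, h) = -123*h
k(v, -191) - 16464 = -123*(-191) - 16464 = 23493 - 16464 = 7029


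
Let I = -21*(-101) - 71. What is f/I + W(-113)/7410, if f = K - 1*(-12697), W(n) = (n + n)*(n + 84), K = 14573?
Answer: 2155064/151905 ≈ 14.187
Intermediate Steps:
W(n) = 2*n*(84 + n) (W(n) = (2*n)*(84 + n) = 2*n*(84 + n))
I = 2050 (I = 2121 - 71 = 2050)
f = 27270 (f = 14573 - 1*(-12697) = 14573 + 12697 = 27270)
f/I + W(-113)/7410 = 27270/2050 + (2*(-113)*(84 - 113))/7410 = 27270*(1/2050) + (2*(-113)*(-29))*(1/7410) = 2727/205 + 6554*(1/7410) = 2727/205 + 3277/3705 = 2155064/151905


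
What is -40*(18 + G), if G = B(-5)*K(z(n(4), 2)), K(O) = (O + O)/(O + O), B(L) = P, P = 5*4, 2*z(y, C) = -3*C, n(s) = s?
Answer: -1520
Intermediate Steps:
z(y, C) = -3*C/2 (z(y, C) = (-3*C)/2 = -3*C/2)
P = 20
B(L) = 20
K(O) = 1 (K(O) = (2*O)/((2*O)) = (2*O)*(1/(2*O)) = 1)
G = 20 (G = 20*1 = 20)
-40*(18 + G) = -40*(18 + 20) = -40*38 = -1520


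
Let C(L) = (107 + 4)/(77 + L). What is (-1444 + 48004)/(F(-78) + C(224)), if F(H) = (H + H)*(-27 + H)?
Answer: 4671520/1643497 ≈ 2.8424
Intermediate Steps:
C(L) = 111/(77 + L)
F(H) = 2*H*(-27 + H) (F(H) = (2*H)*(-27 + H) = 2*H*(-27 + H))
(-1444 + 48004)/(F(-78) + C(224)) = (-1444 + 48004)/(2*(-78)*(-27 - 78) + 111/(77 + 224)) = 46560/(2*(-78)*(-105) + 111/301) = 46560/(16380 + 111*(1/301)) = 46560/(16380 + 111/301) = 46560/(4930491/301) = 46560*(301/4930491) = 4671520/1643497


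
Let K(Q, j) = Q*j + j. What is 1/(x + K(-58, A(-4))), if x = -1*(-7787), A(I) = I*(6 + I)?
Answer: 1/8243 ≈ 0.00012132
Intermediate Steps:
x = 7787
K(Q, j) = j + Q*j
1/(x + K(-58, A(-4))) = 1/(7787 + (-4*(6 - 4))*(1 - 58)) = 1/(7787 - 4*2*(-57)) = 1/(7787 - 8*(-57)) = 1/(7787 + 456) = 1/8243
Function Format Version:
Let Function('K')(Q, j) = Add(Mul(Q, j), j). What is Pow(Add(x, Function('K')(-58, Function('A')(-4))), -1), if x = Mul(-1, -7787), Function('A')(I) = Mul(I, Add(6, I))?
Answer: Rational(1, 8243) ≈ 0.00012132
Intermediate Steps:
x = 7787
Function('K')(Q, j) = Add(j, Mul(Q, j))
Pow(Add(x, Function('K')(-58, Function('A')(-4))), -1) = Pow(Add(7787, Mul(Mul(-4, Add(6, -4)), Add(1, -58))), -1) = Pow(Add(7787, Mul(Mul(-4, 2), -57)), -1) = Pow(Add(7787, Mul(-8, -57)), -1) = Pow(Add(7787, 456), -1) = Pow(8243, -1) = Rational(1, 8243)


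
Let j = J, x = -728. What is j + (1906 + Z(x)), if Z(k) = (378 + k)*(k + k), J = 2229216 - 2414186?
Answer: 326536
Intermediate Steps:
J = -184970
j = -184970
Z(k) = 2*k*(378 + k) (Z(k) = (378 + k)*(2*k) = 2*k*(378 + k))
j + (1906 + Z(x)) = -184970 + (1906 + 2*(-728)*(378 - 728)) = -184970 + (1906 + 2*(-728)*(-350)) = -184970 + (1906 + 509600) = -184970 + 511506 = 326536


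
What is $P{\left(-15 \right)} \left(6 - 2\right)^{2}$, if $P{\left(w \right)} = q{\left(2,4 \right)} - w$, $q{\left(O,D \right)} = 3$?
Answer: $288$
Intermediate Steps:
$P{\left(w \right)} = 3 - w$
$P{\left(-15 \right)} \left(6 - 2\right)^{2} = \left(3 - -15\right) \left(6 - 2\right)^{2} = \left(3 + 15\right) 4^{2} = 18 \cdot 16 = 288$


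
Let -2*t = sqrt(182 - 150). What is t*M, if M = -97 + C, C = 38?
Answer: 118*sqrt(2) ≈ 166.88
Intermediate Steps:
t = -2*sqrt(2) (t = -sqrt(182 - 150)/2 = -2*sqrt(2) ≈ -2.8284)
M = -59 (M = -97 + 38 = -59)
t*M = -2*sqrt(2)*(-59) = 118*sqrt(2)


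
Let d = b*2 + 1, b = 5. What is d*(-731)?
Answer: -8041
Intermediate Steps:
d = 11 (d = 5*2 + 1 = 10 + 1 = 11)
d*(-731) = 11*(-731) = -8041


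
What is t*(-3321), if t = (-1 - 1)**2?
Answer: -13284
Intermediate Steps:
t = 4 (t = (-2)**2 = 4)
t*(-3321) = 4*(-3321) = -13284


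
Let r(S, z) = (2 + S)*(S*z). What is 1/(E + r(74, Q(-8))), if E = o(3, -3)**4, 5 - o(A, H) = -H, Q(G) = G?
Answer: -1/44976 ≈ -2.2234e-5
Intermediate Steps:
r(S, z) = S*z*(2 + S)
o(A, H) = 5 + H (o(A, H) = 5 - (-1)*H = 5 + H)
E = 16 (E = (5 - 3)**4 = 2**4 = 16)
1/(E + r(74, Q(-8))) = 1/(16 + 74*(-8)*(2 + 74)) = 1/(16 + 74*(-8)*76) = 1/(16 - 44992) = 1/(-44976) = -1/44976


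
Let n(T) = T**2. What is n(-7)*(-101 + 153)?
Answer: 2548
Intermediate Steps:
n(-7)*(-101 + 153) = (-7)**2*(-101 + 153) = 49*52 = 2548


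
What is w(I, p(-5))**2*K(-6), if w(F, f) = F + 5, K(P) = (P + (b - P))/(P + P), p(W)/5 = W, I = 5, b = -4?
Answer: 100/3 ≈ 33.333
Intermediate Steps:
p(W) = 5*W
K(P) = -2/P (K(P) = (P + (-4 - P))/(P + P) = -4*1/(2*P) = -2/P)
w(F, f) = 5 + F
w(I, p(-5))**2*K(-6) = (5 + 5)**2*(-2/(-6)) = 10**2*(-2*(-1/6)) = 100*(1/3) = 100/3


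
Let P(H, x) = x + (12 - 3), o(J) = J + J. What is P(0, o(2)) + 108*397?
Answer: 42889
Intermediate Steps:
o(J) = 2*J
P(H, x) = 9 + x (P(H, x) = x + 9 = 9 + x)
P(0, o(2)) + 108*397 = (9 + 2*2) + 108*397 = (9 + 4) + 42876 = 13 + 42876 = 42889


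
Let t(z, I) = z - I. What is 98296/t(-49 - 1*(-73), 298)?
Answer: -49148/137 ≈ -358.74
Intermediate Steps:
98296/t(-49 - 1*(-73), 298) = 98296/((-49 - 1*(-73)) - 1*298) = 98296/((-49 + 73) - 298) = 98296/(24 - 298) = 98296/(-274) = 98296*(-1/274) = -49148/137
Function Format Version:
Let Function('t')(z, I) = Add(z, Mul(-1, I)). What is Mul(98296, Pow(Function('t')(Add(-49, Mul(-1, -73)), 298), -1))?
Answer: Rational(-49148, 137) ≈ -358.74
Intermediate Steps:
Mul(98296, Pow(Function('t')(Add(-49, Mul(-1, -73)), 298), -1)) = Mul(98296, Pow(Add(Add(-49, Mul(-1, -73)), Mul(-1, 298)), -1)) = Mul(98296, Pow(Add(Add(-49, 73), -298), -1)) = Mul(98296, Pow(Add(24, -298), -1)) = Mul(98296, Pow(-274, -1)) = Mul(98296, Rational(-1, 274)) = Rational(-49148, 137)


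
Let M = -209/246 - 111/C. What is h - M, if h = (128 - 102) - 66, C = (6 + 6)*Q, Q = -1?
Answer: -23813/492 ≈ -48.400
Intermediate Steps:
C = -12 (C = (6 + 6)*(-1) = 12*(-1) = -12)
h = -40 (h = 26 - 66 = -40)
M = 4133/492 (M = -209/246 - 111/(-12) = -209*1/246 - 111*(-1/12) = -209/246 + 37/4 = 4133/492 ≈ 8.4004)
h - M = -40 - 1*4133/492 = -40 - 4133/492 = -23813/492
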